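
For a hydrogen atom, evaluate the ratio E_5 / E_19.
14.440

Using E_n = -13.6057 Z² / n² eV with Z = 1:

E_5 = -13.6057 / 5² = -13.6057 / 25 = -0.544228000 eV
E_19 = -13.6057 / 19² = -13.6057 / 361 = -0.037688920 eV

The ratio is:
E_5/E_19 = (-0.544228000) / (-0.037688920)
E_5/E_19 = (-13.6057/25) / (-13.6057/361)
E_5/E_19 = 361/25
E_5/E_19 = 14.440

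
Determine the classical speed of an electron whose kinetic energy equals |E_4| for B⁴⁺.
2.73462e+06 m/s (or 0.91% of c)

The binding energy at n = 4 for B⁴⁺ is:
E_4 = -13.6057 × 5²/4² = -21.2589063 eV
|E_4| = 21.2589063 eV

Convert to Joules:
KE = 21.2589063 eV × (1.602177 × 10⁻¹⁹ J/eV) = 3.4060531e-18 J

Using KE = ½mv²:
v = √(2·KE/m_e)
v = √(2 × 3.4060531e-18 J / 9.10938 × 10⁻³¹ kg)
v = 2.73462e+06 m/s

This is approximately 0.91% the speed of light.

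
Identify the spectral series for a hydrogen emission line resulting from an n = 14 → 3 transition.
Paschen series

The spectral series in hydrogen are named based on the final (lower) energy level:
- Lyman series: n_final = 1 (ultraviolet)
- Balmer series: n_final = 2 (visible/near-UV)
- Paschen series: n_final = 3 (infrared)
- Brackett series: n_final = 4 (infrared)
- Pfund series: n_final = 5 (far infrared)

Since this transition ends at n = 3, it belongs to the Paschen series.

For reference, this 14 → 3 line has photon energy
ΔE = 13.6057 eV × (1/3² - 1/14²) = 1.44232761 eV,
corresponding to wavelength λ = hc/ΔE = 1239.84 eV·nm / 1.44232761 eV = 859.6105 nm in the infrared region.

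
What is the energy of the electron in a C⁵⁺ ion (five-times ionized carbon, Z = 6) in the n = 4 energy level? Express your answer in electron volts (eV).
-30.6128 eV

The energy levels of a hydrogen-like atom are given by:
E_n = -13.6057 Z² / n² eV  (with Z = 6 for C⁵⁺)

For n = 4:
E_4 = -13.6057 × 6² / 4²
E_4 = -13.6057 × 36 / 16
E_4 = -30.6128 eV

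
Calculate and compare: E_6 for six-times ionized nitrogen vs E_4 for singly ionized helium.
N⁶⁺ at n = 6 (E = -18.518869 eV)

Using E_n = -13.6057 Z² / n² eV:

N⁶⁺ (Z = 7) at n = 6:
E = -13.6057 × 7² / 6² = -13.6057 × 49 / 36 = -18.518869444 eV

He⁺ (Z = 2) at n = 4:
E = -13.6057 × 2² / 4² = -13.6057 × 4 / 16 = -3.401425000 eV

Since -18.518869444 eV < -3.401425000 eV,
N⁶⁺ at n = 6 is more tightly bound (requires more energy to ionize).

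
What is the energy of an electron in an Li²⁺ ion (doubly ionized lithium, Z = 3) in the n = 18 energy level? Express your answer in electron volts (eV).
-0.38 eV

The energy levels of a hydrogen-like atom are given by:
E_n = -13.6057 Z² / n² eV  (with Z = 3 for Li²⁺)

For n = 18:
E_18 = -13.6057 × 3² / 18²
E_18 = -13.6057 × 9 / 324
E_18 = -0.38 eV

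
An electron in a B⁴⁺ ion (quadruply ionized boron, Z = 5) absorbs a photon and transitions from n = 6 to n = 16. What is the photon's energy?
8.120 eV

The energy levels of a hydrogen-like atom are E_n = -13.6057 Z² eV / n².

Energy at n = 6: E_6 = -13.6057 × 5² / 6² = -9.448403 eV
Energy at n = 16: E_16 = -13.6057 × 5² / 16² = -1.328682 eV

The excitation energy is the difference:
ΔE = E_16 - E_6
ΔE = -1.328682 - (-9.448403)
ΔE = 8.120 eV

Since this is positive, energy must be absorbed (photon absorption).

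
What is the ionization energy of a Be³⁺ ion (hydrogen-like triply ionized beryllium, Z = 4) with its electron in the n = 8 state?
3.401425 eV

The ionization energy is the energy needed to remove the electron completely (n → ∞).

For a hydrogen-like ion with Z = 4, E_n = -13.6057 Z² / n² eV.

At n = 8: E_8 = -13.6057 × 4² / 8² = -3.401425000 eV
At n = ∞: E_∞ = 0 eV

Ionization energy = E_∞ - E_8 = 0 - (-3.401425000) = 3.401425000 eV
Ionization energy ≈ 3.401425 eV

This is also called the binding energy of the electron in state n = 8.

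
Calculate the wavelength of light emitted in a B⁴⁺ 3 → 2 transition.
26.244436 nm

First, find the transition energy using E_n = -13.6057 Z² / n² eV:
E_3 = -13.6057 × 5² / 3² = -37.79361111 eV
E_2 = -13.6057 × 5² / 2² = -85.03562500 eV

Photon energy: |ΔE| = |E_2 - E_3| = 47.24201389 eV

Convert to wavelength using E = hc/λ with hc = 1239.84 eV·nm:
λ = hc/E = 1239.84 eV·nm / 47.24201389 eV
λ = 26.244436 nm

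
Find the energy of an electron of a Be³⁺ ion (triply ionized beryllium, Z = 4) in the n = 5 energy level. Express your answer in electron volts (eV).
-8.707648 eV

The energy levels of a hydrogen-like atom are given by:
E_n = -13.6057 Z² / n² eV  (with Z = 4 for Be³⁺)

For n = 5:
E_5 = -13.6057 × 4² / 5²
E_5 = -13.6057 × 16 / 25
E_5 = -8.707648 eV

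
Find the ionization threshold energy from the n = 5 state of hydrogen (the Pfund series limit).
0.5442 eV

The series limit corresponds to the transition from n = ∞ to n = 5.
This is the highest energy (shortest wavelength) transition in the Pfund series.

E_∞ = 0 eV
E_5 = -13.6057 / 5² = -0.5442 eV

Energy at series limit:
ΔE = E_∞ - E_5 = 0 - (-0.5442) = 0.5442 eV

This energy equals the ionization energy from the n = 5 state of hydrogen.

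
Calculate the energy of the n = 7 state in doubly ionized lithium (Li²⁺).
-2.4990 eV

For hydrogen-like ions, the energy levels scale with Z²:
E_n = -13.6057 Z² / n² eV

For Li²⁺ (Z = 3) at n = 7:
E_7 = -13.6057 × 3² / 7²
E_7 = -13.6057 × 9 / 49
E_7 = -122.4513 / 49
E_7 = -2.4990 eV

The energy is 9 times more negative than hydrogen at the same n due to the stronger nuclear charge.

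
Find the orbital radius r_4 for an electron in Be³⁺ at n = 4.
0.21167 nm (or 2.11671 Å)

The Bohr radius formula is:
r_n = n² a₀ / Z

where a₀ = 0.05291772 nm is the Bohr radius.

For Be³⁺ (Z = 4) at n = 4:
r_4 = 4² × 0.05291772 nm / 4
r_4 = 16 × 0.05291772 nm / 4
r_4 = 0.846684 nm / 4
r_4 = 0.21167 nm

The electron orbits at approximately 0.21167 nm from the nucleus.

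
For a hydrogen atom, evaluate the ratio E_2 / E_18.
81.0000

Using E_n = -13.6057 Z² / n² eV with Z = 1:

E_2 = -13.6057 / 2² = -13.6057 / 4 = -3.4014250000 eV
E_18 = -13.6057 / 18² = -13.6057 / 324 = -0.0419929012 eV

The ratio is:
E_2/E_18 = (-3.4014250000) / (-0.0419929012)
E_2/E_18 = (-13.6057/4) / (-13.6057/324)
E_2/E_18 = 324/4
E_2/E_18 = 81.0000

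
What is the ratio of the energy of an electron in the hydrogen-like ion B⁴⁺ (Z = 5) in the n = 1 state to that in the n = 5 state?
25.0000

Using E_n = -13.6057 Z² / n² eV with Z = 5:

E_1 = -13.6057 × 5² / 1² = -340.1425 / 1 = -340.1425000000 eV
E_5 = -13.6057 × 5² / 5² = -340.1425 / 25 = -13.6057000000 eV

The ratio is:
E_1/E_5 = (-340.1425000000) / (-13.6057000000)
E_1/E_5 = (-340.1425/1) / (-340.1425/25)
E_1/E_5 = 25/1
E_1/E_5 = 25.0000
(Note: the Z² factors cancel in the ratio.)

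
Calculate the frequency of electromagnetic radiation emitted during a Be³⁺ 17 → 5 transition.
1.9234e+15 Hz

First, find the transition energy:
E_17 = -13.6057 × 4² / 17² = -0.7532567 eV
E_5 = -13.6057 × 4² / 5² = -8.7076480 eV
|ΔE| = |E_5 - E_17| = 7.9543913 eV

Convert to Joules: E = 7.9543913 eV × (1.602177 × 10⁻¹⁹ J/eV) = 1.274434e-18 J

Using E = hf:
f = E/h = 1.274434e-18 J / (6.62607 × 10⁻³⁴ J·s)
f = 1.9234e+15 Hz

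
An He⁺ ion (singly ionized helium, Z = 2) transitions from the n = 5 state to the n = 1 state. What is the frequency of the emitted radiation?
1.263e+16 Hz

First, find the transition energy:
E_5 = -13.6057 × 2² / 5² = -2.17691 eV
E_1 = -13.6057 × 2² / 1² = -54.42280 eV
|ΔE| = |E_1 - E_5| = 52.24589 eV

Convert to Joules: E = 52.24589 eV × (1.602177 × 10⁻¹⁹ J/eV) = 8.37072e-18 J

Using E = hf:
f = E/h = 8.37072e-18 J / (6.62607 × 10⁻³⁴ J·s)
f = 1.263e+16 Hz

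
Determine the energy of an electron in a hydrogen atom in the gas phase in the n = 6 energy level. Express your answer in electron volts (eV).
-0.377936 eV

The energy levels of a hydrogen-like atom are given by:
E_n = -13.6057 eV / n²

For n = 6:
E_6 = -13.6057 eV / 6²
E_6 = -13.6057 eV / 36
E_6 = -0.377936 eV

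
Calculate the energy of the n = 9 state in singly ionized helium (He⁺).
-0.672 eV

For hydrogen-like ions, the energy levels scale with Z²:
E_n = -13.6057 Z² / n² eV

For He⁺ (Z = 2) at n = 9:
E_9 = -13.6057 × 2² / 9²
E_9 = -13.6057 × 4 / 81
E_9 = -54.4228 / 81
E_9 = -0.672 eV

The energy is 4 times more negative than hydrogen at the same n due to the stronger nuclear charge.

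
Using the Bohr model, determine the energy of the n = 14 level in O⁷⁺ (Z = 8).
-4.44268 eV

For hydrogen-like ions, the energy levels scale with Z²:
E_n = -13.6057 Z² / n² eV

For O⁷⁺ (Z = 8) at n = 14:
E_14 = -13.6057 × 8² / 14²
E_14 = -13.6057 × 64 / 196
E_14 = -870.7648 / 196
E_14 = -4.44268 eV

The energy is 64 times more negative than hydrogen at the same n due to the stronger nuclear charge.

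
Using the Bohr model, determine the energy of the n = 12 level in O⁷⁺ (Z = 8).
-6.046978 eV

For hydrogen-like ions, the energy levels scale with Z²:
E_n = -13.6057 Z² / n² eV

For O⁷⁺ (Z = 8) at n = 12:
E_12 = -13.6057 × 8² / 12²
E_12 = -13.6057 × 64 / 144
E_12 = -870.7648 / 144
E_12 = -6.046978 eV

The energy is 64 times more negative than hydrogen at the same n due to the stronger nuclear charge.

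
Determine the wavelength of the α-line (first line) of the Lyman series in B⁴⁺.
4.86008 nm

The longest wavelength corresponds to the smallest energy transition in the series.
The Lyman series has all transitions ending at n_f = 1.

For B⁴⁺ (Z = 5), the first line (α-line) is the jump from n = 2 to n = 1:
E_2 = -13.6057 × 5² / 2² = -85.0356250 eV
E_1 = -13.6057 × 5² / 1² = -340.1425000 eV
ΔE = E_2 - E_1 = 255.1068750 eV

λ = hc/E = 1239.84 eV·nm / 255.1068750 eV
λ = 4.86008 nm

This is the α-line of the Lyman series in B⁴⁺.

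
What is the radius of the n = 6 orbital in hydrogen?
1.9050 nm (or 19.0504 Å)

The Bohr radius formula is:
r_n = n² a₀ / Z

where a₀ = 0.0529177 nm is the Bohr radius.

For H (Z = 1) at n = 6:
r_6 = 6² × 0.0529177 nm / 1
r_6 = 36 × 0.0529177 nm / 1
r_6 = 1.90504 nm / 1
r_6 = 1.9050 nm

The electron orbits at approximately 1.9050 nm from the nucleus.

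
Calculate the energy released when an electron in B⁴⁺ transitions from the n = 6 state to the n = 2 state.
75.587222 eV

The energy levels are E_n = -13.6057 Z² eV / n².

Energy at n = 6: E_6 = -13.6057 × 5² / 6² = -9.448402778 eV
Energy at n = 2: E_2 = -13.6057 × 5² / 2² = -85.035625000 eV

For emission (electron falling to lower state), the photon energy is:
E_photon = E_6 - E_2 = |-9.448402778 - (-85.035625000)|
E_photon = 75.587222 eV

This energy is carried away by the emitted photon.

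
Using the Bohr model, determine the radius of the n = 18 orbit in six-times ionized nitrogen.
2.4493 nm (or 24.4933 Å)

The Bohr radius formula is:
r_n = n² a₀ / Z

where a₀ = 0.0529177 nm is the Bohr radius.

For N⁶⁺ (Z = 7) at n = 18:
r_18 = 18² × 0.0529177 nm / 7
r_18 = 324 × 0.0529177 nm / 7
r_18 = 17.14533 nm / 7
r_18 = 2.4493 nm

The electron orbits at approximately 2.4493 nm from the nucleus.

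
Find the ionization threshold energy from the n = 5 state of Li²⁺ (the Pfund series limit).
4.898052 eV

The series limit corresponds to the transition from n = ∞ to n = 5.
This is the highest energy (shortest wavelength) transition in the Pfund series.

E_∞ = 0 eV
E_5 = -13.6057 × 3² / 5² = -4.898052 eV

Energy at series limit:
ΔE = E_∞ - E_5 = 0 - (-4.898052) = 4.898052 eV

This energy equals the ionization energy from the n = 5 state of Li²⁺.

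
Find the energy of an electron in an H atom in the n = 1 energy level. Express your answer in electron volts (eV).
-13.60570 eV

The energy levels of a hydrogen-like atom are given by:
E_n = -13.6057 eV / n²

For n = 1:
E_1 = -13.6057 eV / 1²
E_1 = -13.6057 eV / 1
E_1 = -13.60570 eV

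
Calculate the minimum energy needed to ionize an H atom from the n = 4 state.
0.850356 eV

The ionization energy is the energy needed to remove the electron completely (n → ∞).

For hydrogen, E_n = -13.6057 eV / n².

At n = 4: E_4 = -13.6057 / 4² = -0.850356250 eV
At n = ∞: E_∞ = 0 eV

Ionization energy = E_∞ - E_4 = 0 - (-0.850356250) = 0.850356250 eV
Ionization energy ≈ 0.850356 eV

This is also called the binding energy of the electron in state n = 4.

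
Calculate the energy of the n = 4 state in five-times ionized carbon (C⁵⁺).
-30.61283 eV

For hydrogen-like ions, the energy levels scale with Z²:
E_n = -13.6057 Z² / n² eV

For C⁵⁺ (Z = 6) at n = 4:
E_4 = -13.6057 × 6² / 4²
E_4 = -13.6057 × 36 / 16
E_4 = -489.8052 / 16
E_4 = -30.61283 eV

The energy is 36 times more negative than hydrogen at the same n due to the stronger nuclear charge.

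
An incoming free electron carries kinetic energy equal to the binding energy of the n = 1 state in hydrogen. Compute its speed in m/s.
2.18769e+06 m/s (or 0.7297% of c)

The binding energy at n = 1 for hydrogen is:
E_1 = -13.6057/1² = -13.6057000 eV
|E_1| = 13.6057000 eV

Convert to Joules:
KE = 13.6057000 eV × (1.602177 × 10⁻¹⁹ J/eV) = 2.1798740e-18 J

Using KE = ½mv²:
v = √(2·KE/m_e)
v = √(2 × 2.1798740e-18 J / 9.10938 × 10⁻³¹ kg)
v = 2.18769e+06 m/s

This is approximately 0.7297% the speed of light.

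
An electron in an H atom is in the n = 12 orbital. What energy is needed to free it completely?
0.0945 eV

The ionization energy is the energy needed to remove the electron completely (n → ∞).

For hydrogen, E_n = -13.6057 eV / n².

At n = 12: E_12 = -13.6057 / 12² = -0.0944840 eV
At n = ∞: E_∞ = 0 eV

Ionization energy = E_∞ - E_12 = 0 - (-0.0944840) = 0.0944840 eV
Ionization energy ≈ 0.0945 eV

This is also called the binding energy of the electron in state n = 12.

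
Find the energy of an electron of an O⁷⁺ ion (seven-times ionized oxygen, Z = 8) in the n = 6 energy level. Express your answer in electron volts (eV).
-24.1879 eV

The energy levels of a hydrogen-like atom are given by:
E_n = -13.6057 Z² / n² eV  (with Z = 8 for O⁷⁺)

For n = 6:
E_6 = -13.6057 × 8² / 6²
E_6 = -13.6057 × 64 / 36
E_6 = -24.1879 eV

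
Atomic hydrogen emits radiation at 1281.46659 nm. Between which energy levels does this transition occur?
n = 5 → n = 3

First, find the photon energy from the wavelength (hc = 1239.84 eV·nm):
E = hc/λ = 1239.84 eV·nm / 1281.46659 nm = 0.96751645 eV

The energy levels of hydrogen satisfy E_n = -13.6057 / n² eV, so an emission n_i → n_f releases
ΔE = 13.6057 × (1/n_f² − 1/n_i²) eV.

Setting ΔE equal to the photon energy:
1/n_f² − 1/n_i² = 0.96751645 / 13.6057 = 0.071111112

Since 1/n_i² must be positive, we need 1/n_f² > 0.071111112, i.e. n_f ≤ 3. For each allowed n_f, solve n_i = (1/n_f² − 0.071111112)^(−1/2) and check whether it is a whole number:
  n_f = 1: 1/n_i² = 1.000000000 − 0.071111112 = 0.928888888 → n_i = 1.038  (not an integer) ✗
  n_f = 2: 1/n_i² = 0.250000000 − 0.071111112 = 0.178888888 → n_i = 2.364  (not an integer) ✗
  n_f = 3: 1/n_i² = 0.111111111 − 0.071111112 = 0.039999999 → n_i = 5.000  → integer, n_i = 5 ✓

Only n_f = 3 gives an integer upper level, n_i = 5.

The transition is from n = 5 to n = 3 (emission).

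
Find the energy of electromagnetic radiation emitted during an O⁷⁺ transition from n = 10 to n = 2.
208.98355 eV

The energy levels are E_n = -13.6057 Z² eV / n².

Energy at n = 10: E_10 = -13.6057 × 8² / 10² = -8.70764800 eV
Energy at n = 2: E_2 = -13.6057 × 8² / 2² = -217.69120000 eV

For emission (electron falling to lower state), the photon energy is:
E_photon = E_10 - E_2 = |-8.70764800 - (-217.69120000)|
E_photon = 208.98355 eV

This energy is carried away by the emitted photon.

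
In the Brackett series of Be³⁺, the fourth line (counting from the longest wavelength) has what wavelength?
121.502 nm

The lines of a series are numbered from the longest wavelength (smallest ΔE) outward; the fourth line is the transition from n = n_f + 4 to n_f.
The Brackett series has all transitions ending at n_f = 4.

For Be³⁺ (Z = 4), the fourth line (δ-line) is the jump from n = 8 to n = 4:
E_8 = -13.6057 × 4² / 8² = -3.401425 eV
E_4 = -13.6057 × 4² / 4² = -13.605700 eV
ΔE = E_8 - E_4 = 10.204275 eV

λ = hc/E = 1239.84 eV·nm / 10.204275 eV
λ = 121.502 nm

This is the δ-line of the Brackett series in Be³⁺.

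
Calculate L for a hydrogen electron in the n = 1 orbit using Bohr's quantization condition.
1.05457e-34 J·s (or 1ℏ)

In the Bohr model, angular momentum is quantized:
L = nℏ

where ℏ = h/(2π) = 1.0545718e-34 J·s

For n = 1:
L = 1 × 1.0545718e-34 J·s
L = 1.05457e-34 J·s

This can also be written as L = 1ℏ.
The angular momentum is an integer multiple of the reduced Planck constant.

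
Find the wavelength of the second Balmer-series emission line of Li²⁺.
54.001 nm

The lines of a series are numbered from the longest wavelength (smallest ΔE) outward; the second line is the transition from n = n_f + 2 to n_f.
The Balmer series has all transitions ending at n_f = 2.

For Li²⁺ (Z = 3), the second line (β-line) is the jump from n = 4 to n = 2:
E_4 = -13.6057 × 3² / 4² = -7.65321 eV
E_2 = -13.6057 × 3² / 2² = -30.61283 eV
ΔE = E_4 - E_2 = 22.95962 eV

λ = hc/E = 1239.84 eV·nm / 22.95962 eV
λ = 54.001 nm

This is the β-line of the Balmer series in Li²⁺.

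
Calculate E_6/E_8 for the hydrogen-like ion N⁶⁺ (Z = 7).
1.778

Using E_n = -13.6057 Z² / n² eV with Z = 7:

E_6 = -13.6057 × 7² / 6² = -666.6793 / 36 = -18.518869444 eV
E_8 = -13.6057 × 7² / 8² = -666.6793 / 64 = -10.416864063 eV

The ratio is:
E_6/E_8 = (-18.518869444) / (-10.416864063)
E_6/E_8 = (-666.6793/36) / (-666.6793/64)
E_6/E_8 = 64/36
E_6/E_8 = 1.778
(Note: the Z² factors cancel in the ratio.)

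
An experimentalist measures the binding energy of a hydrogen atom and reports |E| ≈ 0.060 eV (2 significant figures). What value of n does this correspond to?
n = 15

The exact energy levels follow E_n = -13.6057 eV / n².

The measured value (-0.060 eV) is reported to only 2 significant figures, so we must test candidate n values and see which one matches to that precision.

Candidate energies:
  n = 13:  E = -13.6057/13² = -0.08051 eV
  n = 14:  E = -13.6057/14² = -0.06942 eV
  n = 15:  E = -13.6057/15² = -0.06047 eV  ← matches
  n = 16:  E = -13.6057/16² = -0.05315 eV
  n = 17:  E = -13.6057/17² = -0.04708 eV

Checking against the measurement of -0.060 eV (2 sig figs), only n = 15 agrees:
E_15 = -0.06047 eV, which rounds to -0.060 eV ✓

Therefore n = 15.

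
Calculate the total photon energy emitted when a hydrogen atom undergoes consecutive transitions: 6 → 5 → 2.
3.02 eV

The energy levels of hydrogen are E_n = -13.6057 / n² eV.

First transition (6 → 5):
ΔE₁ = |E_5 - E_6|
ΔE₁ = |-0.54422800 - (-0.37793611)| = 0.16629 eV

Second transition (5 → 2):
ΔE₂ = |E_2 - E_5|
ΔE₂ = |-3.40142500 - (-0.54422800)| = 2.85720 eV

Total energy released:
E_total = ΔE₁ + ΔE₂ = 0.16629 + 2.85720 = 3.02 eV

Note: This equals the direct transition 6 → 2: 3.02 eV ✓
Energy is conserved regardless of the path taken.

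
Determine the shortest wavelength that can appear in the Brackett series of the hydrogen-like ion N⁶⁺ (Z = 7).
29.755596 nm

The series limit corresponds to the transition from n = ∞ to n = 4.
This is the highest energy (shortest wavelength) transition in the Brackett series.

E_∞ = 0 eV
E_4 = -13.6057 × 7² / 4² = -41.66745625 eV

Energy at series limit:
ΔE = E_∞ - E_4 = 0 - (-41.66745625) = 41.66745625 eV
λ = hc/E = 1239.84 eV·nm / 41.66745625 eV = 29.755596 nm

This energy equals the ionization energy from the n = 4 state of N⁶⁺.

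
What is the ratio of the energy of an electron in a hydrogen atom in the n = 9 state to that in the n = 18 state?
4.000

Using E_n = -13.6057 Z² / n² eV with Z = 1:

E_9 = -13.6057 / 9² = -13.6057 / 81 = -0.167971605 eV
E_18 = -13.6057 / 18² = -13.6057 / 324 = -0.041992901 eV

The ratio is:
E_9/E_18 = (-0.167971605) / (-0.041992901)
E_9/E_18 = (-13.6057/81) / (-13.6057/324)
E_9/E_18 = 324/81
E_9/E_18 = 4.000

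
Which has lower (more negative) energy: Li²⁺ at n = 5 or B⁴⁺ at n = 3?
B⁴⁺ at n = 3 (E = -37.794 eV)

Using E_n = -13.6057 Z² / n² eV:

Li²⁺ (Z = 3) at n = 5:
E = -13.6057 × 3² / 5² = -13.6057 × 9 / 25 = -4.898052 eV

B⁴⁺ (Z = 5) at n = 3:
E = -13.6057 × 5² / 3² = -13.6057 × 25 / 9 = -37.793611 eV

Since -37.793611 eV < -4.898052 eV,
B⁴⁺ at n = 3 is more tightly bound (requires more energy to ionize).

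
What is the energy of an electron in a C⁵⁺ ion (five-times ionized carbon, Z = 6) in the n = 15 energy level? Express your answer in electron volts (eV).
-2.17691 eV

The energy levels of a hydrogen-like atom are given by:
E_n = -13.6057 Z² / n² eV  (with Z = 6 for C⁵⁺)

For n = 15:
E_15 = -13.6057 × 6² / 15²
E_15 = -13.6057 × 36 / 225
E_15 = -2.17691 eV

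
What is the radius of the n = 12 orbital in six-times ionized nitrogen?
1.088593 nm (or 10.885931 Å)

The Bohr radius formula is:
r_n = n² a₀ / Z

where a₀ = 0.052917721 nm is the Bohr radius.

For N⁶⁺ (Z = 7) at n = 12:
r_12 = 12² × 0.052917721 nm / 7
r_12 = 144 × 0.052917721 nm / 7
r_12 = 7.6201518 nm / 7
r_12 = 1.088593 nm

The electron orbits at approximately 1.088593 nm from the nucleus.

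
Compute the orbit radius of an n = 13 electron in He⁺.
4.47155 nm (or 44.71548 Å)

The Bohr radius formula is:
r_n = n² a₀ / Z

where a₀ = 0.05291772 nm is the Bohr radius.

For He⁺ (Z = 2) at n = 13:
r_13 = 13² × 0.05291772 nm / 2
r_13 = 169 × 0.05291772 nm / 2
r_13 = 8.943095 nm / 2
r_13 = 4.47155 nm

The electron orbits at approximately 4.47155 nm from the nucleus.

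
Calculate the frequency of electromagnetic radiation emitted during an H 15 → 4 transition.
1.910e+14 Hz

First, find the transition energy:
E_15 = -13.6057 / 15² = -0.06046978 eV
E_4 = -13.6057 / 4² = -0.85035625 eV
|ΔE| = |E_4 - E_15| = 0.78988647 eV

Convert to Joules: E = 0.78988647 eV × (1.602177 × 10⁻¹⁹ J/eV) = 1.26554e-19 J

Using E = hf:
f = E/h = 1.26554e-19 J / (6.62607 × 10⁻³⁴ J·s)
f = 1.910e+14 Hz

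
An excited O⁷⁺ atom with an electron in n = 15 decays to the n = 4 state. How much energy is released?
50.552734 eV

The energy levels are E_n = -13.6057 Z² eV / n².

Energy at n = 15: E_15 = -13.6057 × 8² / 15² = -3.870065778 eV
Energy at n = 4: E_4 = -13.6057 × 8² / 4² = -54.422800000 eV

For emission (electron falling to lower state), the photon energy is:
E_photon = E_15 - E_4 = |-3.870065778 - (-54.422800000)|
E_photon = 50.552734 eV

This energy is carried away by the emitted photon.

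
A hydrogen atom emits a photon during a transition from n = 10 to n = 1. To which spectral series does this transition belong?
Lyman series

The spectral series in hydrogen are named based on the final (lower) energy level:
- Lyman series: n_final = 1 (ultraviolet)
- Balmer series: n_final = 2 (visible/near-UV)
- Paschen series: n_final = 3 (infrared)
- Brackett series: n_final = 4 (infrared)
- Pfund series: n_final = 5 (far infrared)

Since this transition ends at n = 1, it belongs to the Lyman series.

For reference, this 10 → 1 line has photon energy
ΔE = 13.6057 eV × (1/1² - 1/10²) = 13.469643 eV,
corresponding to wavelength λ = hc/ΔE = 1239.84 eV·nm / 13.469643 eV = 92.0470 nm in the ultraviolet region.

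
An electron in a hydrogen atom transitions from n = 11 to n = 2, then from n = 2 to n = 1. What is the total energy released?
13.49 eV

The energy levels of hydrogen are E_n = -13.6057 / n² eV.

First transition (11 → 2):
ΔE₁ = |E_2 - E_11|
ΔE₁ = |-3.40142500 - (-0.11244380)| = 3.28898 eV

Second transition (2 → 1):
ΔE₂ = |E_1 - E_2|
ΔE₂ = |-13.60570000 - (-3.40142500)| = 10.20428 eV

Total energy released:
E_total = ΔE₁ + ΔE₂ = 3.28898 + 10.20428 = 13.49 eV

Note: This equals the direct transition 11 → 1: 13.49 eV ✓
Energy is conserved regardless of the path taken.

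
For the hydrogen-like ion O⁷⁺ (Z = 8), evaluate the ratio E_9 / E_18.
4.00

Using E_n = -13.6057 Z² / n² eV with Z = 8:

E_9 = -13.6057 × 8² / 9² = -870.7648 / 81 = -10.75018272 eV
E_18 = -13.6057 × 8² / 18² = -870.7648 / 324 = -2.68754568 eV

The ratio is:
E_9/E_18 = (-10.75018272) / (-2.68754568)
E_9/E_18 = (-870.7648/81) / (-870.7648/324)
E_9/E_18 = 324/81
E_9/E_18 = 4.00
(Note: the Z² factors cancel in the ratio.)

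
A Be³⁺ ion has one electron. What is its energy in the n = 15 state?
-0.9675 eV

For hydrogen-like ions, the energy levels scale with Z²:
E_n = -13.6057 Z² / n² eV

For Be³⁺ (Z = 4) at n = 15:
E_15 = -13.6057 × 4² / 15²
E_15 = -13.6057 × 16 / 225
E_15 = -217.6912 / 225
E_15 = -0.9675 eV

The energy is 16 times more negative than hydrogen at the same n due to the stronger nuclear charge.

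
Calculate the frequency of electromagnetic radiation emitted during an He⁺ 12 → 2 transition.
3.19846e+15 Hz

First, find the transition energy:
E_12 = -13.6057 × 2² / 12² = -0.3779361 eV
E_2 = -13.6057 × 2² / 2² = -13.6057000 eV
|ΔE| = |E_2 - E_12| = 13.2277639 eV

Convert to Joules: E = 13.2277639 eV × (1.602177 × 10⁻¹⁹ J/eV) = 2.1193219e-18 J

Using E = hf:
f = E/h = 2.1193219e-18 J / (6.62607 × 10⁻³⁴ J·s)
f = 3.19846e+15 Hz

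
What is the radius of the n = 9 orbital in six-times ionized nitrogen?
0.61233 nm (or 6.12334 Å)

The Bohr radius formula is:
r_n = n² a₀ / Z

where a₀ = 0.05291772 nm is the Bohr radius.

For N⁶⁺ (Z = 7) at n = 9:
r_9 = 9² × 0.05291772 nm / 7
r_9 = 81 × 0.05291772 nm / 7
r_9 = 4.286335 nm / 7
r_9 = 0.61233 nm

The electron orbits at approximately 0.61233 nm from the nucleus.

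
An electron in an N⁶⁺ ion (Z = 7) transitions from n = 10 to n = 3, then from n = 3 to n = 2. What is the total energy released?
160.0030 eV

The energy levels of N⁶⁺ are E_n = -13.6057 × 7² / n² eV.

First transition (10 → 3):
ΔE₁ = |E_3 - E_10|
ΔE₁ = |-74.0754777778 - (-6.6667930000)| = 67.4086848 eV

Second transition (3 → 2):
ΔE₂ = |E_2 - E_3|
ΔE₂ = |-166.6698250000 - (-74.0754777778)| = 92.5943472 eV

Total energy released:
E_total = ΔE₁ + ΔE₂ = 67.4086848 + 92.5943472 = 160.0030 eV

Note: This equals the direct transition 10 → 2: 160.0030 eV ✓
Energy is conserved regardless of the path taken.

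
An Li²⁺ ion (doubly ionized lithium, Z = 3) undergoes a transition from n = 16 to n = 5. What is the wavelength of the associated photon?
280.524139 nm

First, find the transition energy using E_n = -13.6057 Z² / n² eV:
E_16 = -13.6057 × 3² / 16² = -0.4783253906 eV
E_5 = -13.6057 × 3² / 5² = -4.8980520000 eV

Photon energy: |ΔE| = |E_5 - E_16| = 4.4197266094 eV

Convert to wavelength using E = hc/λ with hc = 1239.84 eV·nm:
λ = hc/E = 1239.84 eV·nm / 4.4197266094 eV
λ = 280.524139 nm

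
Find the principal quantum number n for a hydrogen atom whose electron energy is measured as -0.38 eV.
n = 6

The exact energy levels follow E_n = -13.6057 eV / n².

The measured value (-0.38 eV) is reported to only 2 significant figures, so we must test candidate n values and see which one matches to that precision.

Candidate energies:
  n = 4:  E = -13.6057/4² = -0.85036 eV
  n = 5:  E = -13.6057/5² = -0.54423 eV
  n = 6:  E = -13.6057/6² = -0.37794 eV  ← matches
  n = 7:  E = -13.6057/7² = -0.27767 eV
  n = 8:  E = -13.6057/8² = -0.21259 eV

Checking against the measurement of -0.38 eV (2 sig figs), only n = 6 agrees:
E_6 = -0.37794 eV, which rounds to -0.38 eV ✓

Therefore n = 6.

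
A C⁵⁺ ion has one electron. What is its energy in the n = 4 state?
-30.612825 eV

For hydrogen-like ions, the energy levels scale with Z²:
E_n = -13.6057 Z² / n² eV

For C⁵⁺ (Z = 6) at n = 4:
E_4 = -13.6057 × 6² / 4²
E_4 = -13.6057 × 36 / 16
E_4 = -489.8052 / 16
E_4 = -30.612825 eV

The energy is 36 times more negative than hydrogen at the same n due to the stronger nuclear charge.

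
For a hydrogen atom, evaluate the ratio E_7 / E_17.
5.897959

Using E_n = -13.6057 Z² / n² eV with Z = 1:

E_7 = -13.6057 / 7² = -13.6057 / 49 = -0.277667346939 eV
E_17 = -13.6057 / 17² = -13.6057 / 289 = -0.047078546713 eV

The ratio is:
E_7/E_17 = (-0.277667346939) / (-0.047078546713)
E_7/E_17 = (-13.6057/49) / (-13.6057/289)
E_7/E_17 = 289/49
E_7/E_17 = 5.897959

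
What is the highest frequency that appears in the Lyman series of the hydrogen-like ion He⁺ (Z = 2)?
1.31594e+16 Hz

The series limit corresponds to the transition from n = ∞ to n = 1.
This is the highest energy (shortest wavelength) transition in the Lyman series.

E_∞ = 0 eV
E_1 = -13.6057 × 2² / 1² = -54.4228000 eV

Energy at series limit:
ΔE = E_∞ - E_1 = 0 - (-54.4228000) = 54.4228000 eV
E = 54.4228000 eV × (1.602177 × 10⁻¹⁹ J/eV) = 8.7194958e-18 J
f = E/h = 8.7194958e-18 J / (6.62607 × 10⁻³⁴ J·s) = 1.31594e+16 Hz

This energy equals the ionization energy from the n = 1 state of He⁺.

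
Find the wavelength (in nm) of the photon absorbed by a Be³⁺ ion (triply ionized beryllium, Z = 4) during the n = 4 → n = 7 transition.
135.30906 nm

First, find the transition energy using E_n = -13.6057 Z² / n² eV:
E_4 = -13.6057 × 4² / 4² = -13.605700000 eV
E_7 = -13.6057 × 4² / 7² = -4.442677551 eV

Photon energy: |ΔE| = |E_7 - E_4| = 9.163022449 eV

Convert to wavelength using E = hc/λ with hc = 1239.84 eV·nm:
λ = hc/E = 1239.84 eV·nm / 9.163022449 eV
λ = 135.30906 nm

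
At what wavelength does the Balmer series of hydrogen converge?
364.51 nm

The series limit corresponds to the transition from n = ∞ to n = 2.
This is the highest energy (shortest wavelength) transition in the Balmer series.

E_∞ = 0 eV
E_2 = -13.6057 / 2² = -3.401425 eV

Energy at series limit:
ΔE = E_∞ - E_2 = 0 - (-3.401425) = 3.401425 eV
λ = hc/E = 1239.84 eV·nm / 3.401425 eV = 364.51 nm

This energy equals the ionization energy from the n = 2 state of hydrogen.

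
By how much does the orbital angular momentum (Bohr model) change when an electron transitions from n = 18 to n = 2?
1.687e-33 J·s (or 16ℏ)

In the Bohr model, L_n = nℏ where ℏ = 1.05457e-34 J·s.

L_18 = 18ℏ = 1.89823e-33 J·s
L_2 = 2ℏ = 2.10914e-34 J·s

ΔL = L_18 - L_2 = (18 - 2)ℏ = 16ℏ
ΔL = 16 × 1.05457e-34 J·s = 1.687e-33 J·s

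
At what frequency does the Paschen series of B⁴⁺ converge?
9.13846e+15 Hz

The series limit corresponds to the transition from n = ∞ to n = 3.
This is the highest energy (shortest wavelength) transition in the Paschen series.

E_∞ = 0 eV
E_3 = -13.6057 × 5² / 3² = -37.79361111 eV

Energy at series limit:
ΔE = E_∞ - E_3 = 0 - (-37.79361111) = 37.79361111 eV
E = 37.79361111 eV × (1.602177 × 10⁻¹⁹ J/eV) = 6.0552054e-18 J
f = E/h = 6.0552054e-18 J / (6.62607 × 10⁻³⁴ J·s) = 9.13846e+15 Hz

This energy equals the ionization energy from the n = 3 state of B⁴⁺.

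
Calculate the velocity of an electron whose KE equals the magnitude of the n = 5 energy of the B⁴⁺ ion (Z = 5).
2.19e+06 m/s (or 0.729740% of c)

The binding energy at n = 5 for B⁴⁺ is:
E_5 = -13.6057 × 5²/5² = -13.60570000 eV
|E_5| = 13.60570000 eV

Convert to Joules:
KE = 13.60570000 eV × (1.602177 × 10⁻¹⁹ J/eV) = 2.1799e-18 J

Using KE = ½mv²:
v = √(2·KE/m_e)
v = √(2 × 2.1799e-18 J / 9.10938 × 10⁻³¹ kg)
v = 2.19e+06 m/s

This is approximately 0.729740% the speed of light.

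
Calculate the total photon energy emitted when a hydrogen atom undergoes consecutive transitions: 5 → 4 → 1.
13.061 eV

The energy levels of hydrogen are E_n = -13.6057 / n² eV.

First transition (5 → 4):
ΔE₁ = |E_4 - E_5|
ΔE₁ = |-0.850356250 - (-0.544228000)| = 0.306128 eV

Second transition (4 → 1):
ΔE₂ = |E_1 - E_4|
ΔE₂ = |-13.605700000 - (-0.850356250)| = 12.755344 eV

Total energy released:
E_total = ΔE₁ + ΔE₂ = 0.306128 + 12.755344 = 13.061 eV

Note: This equals the direct transition 5 → 1: 13.061 eV ✓
Energy is conserved regardless of the path taken.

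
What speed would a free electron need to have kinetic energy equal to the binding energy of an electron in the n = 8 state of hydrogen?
2.7346e+05 m/s (or 0.091% of c)

The binding energy at n = 8 for hydrogen is:
E_8 = -13.6057/8² = -0.21258906 eV
|E_8| = 0.21258906 eV

Convert to Joules:
KE = 0.21258906 eV × (1.602177 × 10⁻¹⁹ J/eV) = 3.406053e-20 J

Using KE = ½mv²:
v = √(2·KE/m_e)
v = √(2 × 3.406053e-20 J / 9.10938 × 10⁻³¹ kg)
v = 2.7346e+05 m/s

This is approximately 0.091% the speed of light.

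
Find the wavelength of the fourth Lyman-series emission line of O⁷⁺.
1.483 nm

The lines of a series are numbered from the longest wavelength (smallest ΔE) outward; the fourth line is the transition from n = n_f + 4 to n_f.
The Lyman series has all transitions ending at n_f = 1.

For O⁷⁺ (Z = 8), the fourth line (δ-line) is the jump from n = 5 to n = 1:
E_5 = -13.6057 × 8² / 5² = -34.83059 eV
E_1 = -13.6057 × 8² / 1² = -870.76480 eV
ΔE = E_5 - E_1 = 835.93421 eV

λ = hc/E = 1239.84 eV·nm / 835.93421 eV
λ = 1.483 nm

This is the δ-line of the Lyman series in O⁷⁺.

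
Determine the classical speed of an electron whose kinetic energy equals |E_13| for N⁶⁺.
1.178e+06 m/s (or 0.3929% of c)

The binding energy at n = 13 for N⁶⁺ is:
E_13 = -13.6057 × 7²/13² = -3.944848 eV
|E_13| = 3.944848 eV

Convert to Joules:
KE = 3.944848 eV × (1.602177 × 10⁻¹⁹ J/eV) = 6.32034e-19 J

Using KE = ½mv²:
v = √(2·KE/m_e)
v = √(2 × 6.32034e-19 J / 9.10938 × 10⁻³¹ kg)
v = 1.178e+06 m/s

This is approximately 0.3929% the speed of light.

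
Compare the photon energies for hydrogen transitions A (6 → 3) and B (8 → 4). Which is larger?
6 → 3

Calculate the energy for each transition:

Transition 6 → 3:
ΔE₁ = |E_3 - E_6| = |-13.6057/3² - (-13.6057/6²)|
ΔE₁ = |-1.51174444444 - (-0.37793611111)| = 1.13380833 eV

Transition 8 → 4:
ΔE₂ = |E_4 - E_8| = |-13.6057/4² - (-13.6057/8²)|
ΔE₂ = |-0.85035625000 - (-0.21258906250)| = 0.63776719 eV

Since 1.13380833 eV > 0.63776719 eV, the transition 6 → 3 emits the more energetic photon.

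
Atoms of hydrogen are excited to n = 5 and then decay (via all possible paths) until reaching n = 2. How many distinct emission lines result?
6

The electron can occupy levels n = 2, 3, ..., 5 during de-excitation — that is m = 5 - 2 + 1 = 4 distinct levels.

The number of distinct spectral lines equals the number of ways to choose 2 of these m levels (each pair gives one possible emission transition):

Number of lines = m(m-1)/2 = 4×3/2 = 6

These correspond to all possible transitions between the 4 levels:
5 → 4, 5 → 3, 5 → 2, 4 → 3, 4 → 2, 3 → 2

Each transition produces a photon with a unique energy (and thus wavelength). This count does not depend on Z.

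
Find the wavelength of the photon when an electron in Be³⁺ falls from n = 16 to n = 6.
238.586 nm

First, find the transition energy using E_n = -13.6057 Z² / n² eV:
E_16 = -13.6057 × 4² / 16² = -0.8503563 eV
E_6 = -13.6057 × 4² / 6² = -6.0469778 eV

Photon energy: |ΔE| = |E_6 - E_16| = 5.1966215 eV

Convert to wavelength using E = hc/λ with hc = 1239.84 eV·nm:
λ = hc/E = 1239.84 eV·nm / 5.1966215 eV
λ = 238.586 nm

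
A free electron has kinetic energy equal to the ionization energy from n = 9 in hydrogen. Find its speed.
2.43e+05 m/s (or 0.08% of c)

The binding energy at n = 9 for hydrogen is:
E_9 = -13.6057/9² = -0.167972 eV
|E_9| = 0.167972 eV

Convert to Joules:
KE = 0.167972 eV × (1.602177 × 10⁻¹⁹ J/eV) = 2.6912e-20 J

Using KE = ½mv²:
v = √(2·KE/m_e)
v = √(2 × 2.6912e-20 J / 9.10938 × 10⁻³¹ kg)
v = 2.43e+05 m/s

This is approximately 0.08% the speed of light.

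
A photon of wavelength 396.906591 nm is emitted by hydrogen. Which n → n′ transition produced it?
n = 7 → n = 2

First, find the photon energy from the wavelength (hc = 1239.84 eV·nm):
E = hc/λ = 1239.84 eV·nm / 396.906591 nm = 3.1237577 eV

The energy levels of hydrogen satisfy E_n = -13.6057 / n² eV, so an emission n_i → n_f releases
ΔE = 13.6057 × (1/n_f² − 1/n_i²) eV.

Setting ΔE equal to the photon energy:
1/n_f² − 1/n_i² = 3.1237577 / 13.6057 = 0.22959184

Since 1/n_i² must be positive, we need 1/n_f² > 0.22959184, i.e. n_f ≤ 2. For each allowed n_f, solve n_i = (1/n_f² − 0.22959184)^(−1/2) and check whether it is a whole number:
  n_f = 1: 1/n_i² = 1.00000000 − 0.22959184 = 0.77040816 → n_i = 1.139  (not an integer) ✗
  n_f = 2: 1/n_i² = 0.25000000 − 0.22959184 = 0.02040816 → n_i = 7.000  → integer, n_i = 7 ✓

Only n_f = 2 gives an integer upper level, n_i = 7.

The transition is from n = 7 to n = 2 (emission).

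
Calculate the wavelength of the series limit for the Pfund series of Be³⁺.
142.3852 nm

The series limit corresponds to the transition from n = ∞ to n = 5.
This is the highest energy (shortest wavelength) transition in the Pfund series.

E_∞ = 0 eV
E_5 = -13.6057 × 4² / 5² = -8.70764800 eV

Energy at series limit:
ΔE = E_∞ - E_5 = 0 - (-8.70764800) = 8.70764800 eV
λ = hc/E = 1239.84 eV·nm / 8.70764800 eV = 142.3852 nm

This energy equals the ionization energy from the n = 5 state of Be³⁺.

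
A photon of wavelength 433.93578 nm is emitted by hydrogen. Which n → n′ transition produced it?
n = 5 → n = 2

First, find the photon energy from the wavelength (hc = 1239.84 eV·nm):
E = hc/λ = 1239.84 eV·nm / 433.93578 nm = 2.8571970 eV

The energy levels of hydrogen satisfy E_n = -13.6057 / n² eV, so an emission n_i → n_f releases
ΔE = 13.6057 × (1/n_f² − 1/n_i²) eV.

Setting ΔE equal to the photon energy:
1/n_f² − 1/n_i² = 2.8571970 / 13.6057 = 0.21000000

Since 1/n_i² must be positive, we need 1/n_f² > 0.21000000, i.e. n_f ≤ 2. For each allowed n_f, solve n_i = (1/n_f² − 0.21000000)^(−1/2) and check whether it is a whole number:
  n_f = 1: 1/n_i² = 1.00000000 − 0.21000000 = 0.79000000 → n_i = 1.125  (not an integer) ✗
  n_f = 2: 1/n_i² = 0.25000000 − 0.21000000 = 0.04000000 → n_i = 5.000  → integer, n_i = 5 ✓

Only n_f = 2 gives an integer upper level, n_i = 5.

The transition is from n = 5 to n = 2 (emission).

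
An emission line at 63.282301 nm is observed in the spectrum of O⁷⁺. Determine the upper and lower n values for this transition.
n = 5 → n = 4

First, find the photon energy from the wavelength (hc = 1239.84 eV·nm):
E = hc/λ = 1239.84 eV·nm / 63.282301 nm = 19.592208 eV

The energy levels of O⁷⁺ satisfy E_n = -13.6057 × 8² / n² eV, so an emission n_i → n_f releases
ΔE = 13.6057 × 8² × (1/n_f² − 1/n_i²) eV.

Setting ΔE equal to the photon energy:
1/n_f² − 1/n_i² = 19.592208 / (13.6057 × 8²) = 0.022500000

Since 1/n_i² must be positive, we need 1/n_f² > 0.022500000, i.e. n_f ≤ 6. For each allowed n_f, solve n_i = (1/n_f² − 0.022500000)^(−1/2) and check whether it is a whole number:
  n_f = 1: 1/n_i² = 1.000000000 − 0.022500000 = 0.977500000 → n_i = 1.011  (not an integer) ✗
  n_f = 2: 1/n_i² = 0.250000000 − 0.022500000 = 0.227500000 → n_i = 2.097  (not an integer) ✗
  n_f = 3: 1/n_i² = 0.111111111 − 0.022500000 = 0.088611111 → n_i = 3.359  (not an integer) ✗
  n_f = 4: 1/n_i² = 0.062500000 − 0.022500000 = 0.040000000 → n_i = 5.000  → integer, n_i = 5 ✓
  n_f = 5: 1/n_i² = 0.040000000 − 0.022500000 = 0.017500000 → n_i = 7.559  (not an integer) ✗
  n_f = 6: 1/n_i² = 0.027777778 − 0.022500000 = 0.005277778 → n_i = 13.765  (not an integer) ✗

Only n_f = 4 gives an integer upper level, n_i = 5.

The transition is from n = 5 to n = 4 (emission).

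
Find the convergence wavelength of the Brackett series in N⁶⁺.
29.75560 nm

The series limit corresponds to the transition from n = ∞ to n = 4.
This is the highest energy (shortest wavelength) transition in the Brackett series.

E_∞ = 0 eV
E_4 = -13.6057 × 7² / 4² = -41.6674563 eV

Energy at series limit:
ΔE = E_∞ - E_4 = 0 - (-41.6674563) = 41.6674563 eV
λ = hc/E = 1239.84 eV·nm / 41.6674563 eV = 29.75560 nm

This energy equals the ionization energy from the n = 4 state of N⁶⁺.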